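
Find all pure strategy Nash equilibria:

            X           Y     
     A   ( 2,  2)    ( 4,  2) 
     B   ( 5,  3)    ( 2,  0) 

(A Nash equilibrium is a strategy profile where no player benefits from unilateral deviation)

Nash equilibrium: (A, Y), (B, X)

Work:
Best responses:
  P1 vs X: payoffs [2, 5] → best response B (payoff 5)
  P1 vs Y: payoffs [4, 2] → best response A (payoff 4)
  P2 vs A: payoffs [2, 2] → best response X/Y (payoff 2)
  P2 vs B: payoffs [3, 0] → best response X (payoff 3)
Mutual best responses: (A,Y), (B,X) → Nash equilibria.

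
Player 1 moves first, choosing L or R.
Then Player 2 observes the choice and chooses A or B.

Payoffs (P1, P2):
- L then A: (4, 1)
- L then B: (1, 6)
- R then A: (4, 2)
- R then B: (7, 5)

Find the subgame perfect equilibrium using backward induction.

P1 plays R, P2 plays B after L and B after R; Payoff (7, 5)

Work:
Backward induction:
After L: P2 chooses B → P1 gets 1
After R: P2 chooses B → P1 gets 7
P1 chooses R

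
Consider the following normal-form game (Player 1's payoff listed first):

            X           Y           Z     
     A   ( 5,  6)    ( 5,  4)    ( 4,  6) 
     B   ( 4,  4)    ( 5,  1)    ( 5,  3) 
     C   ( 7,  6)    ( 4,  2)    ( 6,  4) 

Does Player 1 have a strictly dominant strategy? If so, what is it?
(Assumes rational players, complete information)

No strictly dominant strategy exists for Player 1

Work:
A strategy strictly dominates another if it gives a strictly higher payoff against every opponent action. Compare each pair of P1's strategies column-by-column:
  A vs B: [5 vs 4, 5 vs 5, 4 vs 5] → A does not strictly dominate B (column Y: 5 ≤ 5)
  A vs C: [5 vs 7, 5 vs 4, 4 vs 6] → A does not strictly dominate C (column X: 5 ≤ 7)
  B vs A: [4 vs 5, 5 vs 5, 5 vs 4] → B does not strictly dominate A (column X: 4 ≤ 5)
  B vs C: [4 vs 7, 5 vs 4, 5 vs 6] → B does not strictly dominate C (column X: 4 ≤ 7)
  C vs A: [7 vs 5, 4 vs 5, 6 vs 4] → C does not strictly dominate A (column Y: 4 ≤ 5)
  C vs B: [7 vs 4, 4 vs 5, 6 vs 5] → C does not strictly dominate B (column Y: 4 ≤ 5)
No single strategy strictly dominates all others → no strictly dominant strategy.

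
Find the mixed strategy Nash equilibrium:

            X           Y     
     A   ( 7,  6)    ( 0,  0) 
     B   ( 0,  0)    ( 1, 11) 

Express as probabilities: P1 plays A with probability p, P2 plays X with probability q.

p = 0.6471, q = 0.125

Work:
Find probabilities that make opponent indifferent:
P2 chooses q to make P1 indifferent between A and B
P1 chooses p to make P2 indifferent between X and Y
Mixed NE: P1 plays (A: 0.6471, B: 0.3529), P2 plays (X: 0.125, Y: 0.875)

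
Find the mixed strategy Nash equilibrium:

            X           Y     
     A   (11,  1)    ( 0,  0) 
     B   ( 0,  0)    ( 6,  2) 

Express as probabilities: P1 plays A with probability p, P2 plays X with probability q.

p = 0.6667, q = 0.3529

Work:
Find probabilities that make opponent indifferent:
P2 chooses q to make P1 indifferent between A and B
P1 chooses p to make P2 indifferent between X and Y
Mixed NE: P1 plays (A: 0.6667, B: 0.3333), P2 plays (X: 0.3529, Y: 0.6471)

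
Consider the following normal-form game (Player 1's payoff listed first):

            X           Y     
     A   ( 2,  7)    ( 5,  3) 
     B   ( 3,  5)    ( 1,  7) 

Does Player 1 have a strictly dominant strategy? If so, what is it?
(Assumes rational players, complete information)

No strictly dominant strategy exists for Player 1

Work:
A strategy strictly dominates another if it gives a strictly higher payoff against every opponent action. Compare each pair of P1's strategies column-by-column:
  A vs B: [2 vs 3, 5 vs 1] → A does not strictly dominate B (column X: 2 ≤ 3)
  B vs A: [3 vs 2, 1 vs 5] → B does not strictly dominate A (column Y: 1 ≤ 5)
No single strategy strictly dominates all others → no strictly dominant strategy.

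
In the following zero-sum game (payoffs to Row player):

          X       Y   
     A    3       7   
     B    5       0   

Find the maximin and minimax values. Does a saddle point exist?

Maximin = 3, Minimax = 5, Saddle: False

Work:
Row minimums: [3, 0] → maximin = 3
Column maximums: [5, 7] → minimax = 5
No saddle point (maximin ≠ minimax). Mixed strategy needed.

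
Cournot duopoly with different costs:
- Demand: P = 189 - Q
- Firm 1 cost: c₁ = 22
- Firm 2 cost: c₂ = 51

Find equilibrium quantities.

q₁* = 65.33, q₂* = 36.33

Work:
Reaction: q₁ = (189 - 22 - q₂)/2
Reaction: q₂ = (189 - 51 - q₁)/2
Solve simultaneously:
q₁* = (189 - 2×22 + 51)/3 = 65.33
q₂* = (189 - 2×51 + 22)/3 = 36.33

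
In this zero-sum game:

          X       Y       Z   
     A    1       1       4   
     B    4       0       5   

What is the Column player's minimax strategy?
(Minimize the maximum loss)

Column should play Y, value = 1

Work:
Column player minimizes Row's maximum payoff:
Column X: max payoff to Row = 4
Column Y: max payoff to Row = 1
Column Z: max payoff to Row = 5
Minimum is 1, achieved by column Y.
Minimax strategy: Y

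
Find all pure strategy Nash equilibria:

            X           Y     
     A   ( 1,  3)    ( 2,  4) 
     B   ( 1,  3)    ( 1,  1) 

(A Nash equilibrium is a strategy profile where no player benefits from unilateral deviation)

Nash equilibrium: (A, Y), (B, X)

Work:
Best responses:
  P1 vs X: payoffs [1, 1] → best response A/B (payoff 1)
  P1 vs Y: payoffs [2, 1] → best response A (payoff 2)
  P2 vs A: payoffs [3, 4] → best response Y (payoff 4)
  P2 vs B: payoffs [3, 1] → best response X (payoff 3)
Mutual best responses: (A,Y), (B,X) → Nash equilibria.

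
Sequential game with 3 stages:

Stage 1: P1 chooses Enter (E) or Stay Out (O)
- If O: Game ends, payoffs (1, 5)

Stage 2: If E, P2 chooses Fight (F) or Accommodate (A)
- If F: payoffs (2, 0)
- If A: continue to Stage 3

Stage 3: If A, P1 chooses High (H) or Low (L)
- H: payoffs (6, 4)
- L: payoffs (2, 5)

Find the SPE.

SPE: (E, A, H); Outcome (6, 4)

Work:
Stage 3: P1 chooses H (6 vs 2)
Stage 2: P2: F->0, A->4 (anticipating H). Choose A
Stage 1: P1: O->1, E->6 (anticipating A, H). Choose E
SPE path: E -> A -> H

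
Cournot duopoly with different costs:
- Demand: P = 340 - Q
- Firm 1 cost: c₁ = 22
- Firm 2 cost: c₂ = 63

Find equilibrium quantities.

q₁* = 119.67, q₂* = 78.67

Work:
Reaction: q₁ = (340 - 22 - q₂)/2
Reaction: q₂ = (340 - 63 - q₁)/2
Solve simultaneously:
q₁* = (340 - 2×22 + 63)/3 = 119.67
q₂* = (340 - 2×63 + 22)/3 = 78.67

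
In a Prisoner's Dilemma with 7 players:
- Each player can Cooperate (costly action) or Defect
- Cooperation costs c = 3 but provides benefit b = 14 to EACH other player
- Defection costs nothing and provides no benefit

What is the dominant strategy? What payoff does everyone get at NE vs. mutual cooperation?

Dominant: Defect; NE payoff = 0; Coop payoff = 81

Work:
Defect dominates (saves cost c = 3, benefit to others is external)
NE: All defect → everyone gets 0
If all cooperate: each receives (6)×14 - 3 = 81
Social dilemma: 81 > 0 but NE gives 0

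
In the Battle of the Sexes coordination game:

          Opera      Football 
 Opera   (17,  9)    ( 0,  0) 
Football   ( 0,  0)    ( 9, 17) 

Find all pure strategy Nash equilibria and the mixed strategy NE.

Pure NE: (Opera, Opera) and (Football, Football); Mixed NE: p = 0.6538, q = 0.3462

Work:
Check pure NE:
(Opera, Opera): (17, 9) - no unilateral deviation beneficial
(Football, Football): (9, 17) - no unilateral deviation beneficial
Mixed NE: P1 plays Opera with p = 0.6538, P2 plays Opera with q = 0.3462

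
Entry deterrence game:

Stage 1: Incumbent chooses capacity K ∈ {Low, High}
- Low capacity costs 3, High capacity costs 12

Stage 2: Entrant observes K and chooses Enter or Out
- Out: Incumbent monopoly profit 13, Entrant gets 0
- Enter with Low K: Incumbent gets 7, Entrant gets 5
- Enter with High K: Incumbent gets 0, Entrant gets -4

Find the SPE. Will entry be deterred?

SPE: (Low, Enter|Low, Out|High); Entry not deterred. Incumbent net profit = 4, Entrant gets 5

Work:
After Low K: Entrant enters (5 > 0)
After High K: Entrant stays out (-4 < 0)
Incumbent: Low → 7−3=4, High → 13−12=1
Incumbent chooses Low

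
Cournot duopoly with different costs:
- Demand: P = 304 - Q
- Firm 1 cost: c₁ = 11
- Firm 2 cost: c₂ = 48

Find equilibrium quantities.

q₁* = 110.0, q₂* = 73.0

Work:
Reaction: q₁ = (304 - 11 - q₂)/2
Reaction: q₂ = (304 - 48 - q₁)/2
Solve simultaneously:
q₁* = (304 - 2×11 + 48)/3 = 110.0
q₂* = (304 - 2×48 + 11)/3 = 73.0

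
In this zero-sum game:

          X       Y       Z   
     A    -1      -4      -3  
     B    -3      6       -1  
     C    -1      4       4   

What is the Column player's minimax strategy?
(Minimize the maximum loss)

Column should play X, value = -1

Work:
Column player minimizes Row's maximum payoff:
Column X: max payoff to Row = -1
Column Y: max payoff to Row = 6
Column Z: max payoff to Row = 4
Minimum is -1, achieved by column X.
Minimax strategy: X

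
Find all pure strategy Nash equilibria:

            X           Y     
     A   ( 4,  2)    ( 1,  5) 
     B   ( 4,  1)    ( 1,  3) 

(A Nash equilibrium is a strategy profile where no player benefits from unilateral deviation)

Nash equilibrium: (A, Y), (B, Y)

Work:
Best responses:
  P1 vs X: payoffs [4, 4] → best response A/B (payoff 4)
  P1 vs Y: payoffs [1, 1] → best response A/B (payoff 1)
  P2 vs A: payoffs [2, 5] → best response Y (payoff 5)
  P2 vs B: payoffs [1, 3] → best response Y (payoff 3)
Mutual best responses: (A,Y), (B,Y) → Nash equilibria.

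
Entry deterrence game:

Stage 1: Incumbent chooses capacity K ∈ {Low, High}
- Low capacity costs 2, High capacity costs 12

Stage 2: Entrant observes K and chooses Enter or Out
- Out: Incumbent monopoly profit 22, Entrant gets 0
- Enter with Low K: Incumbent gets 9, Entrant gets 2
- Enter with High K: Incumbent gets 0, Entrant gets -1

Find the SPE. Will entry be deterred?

SPE: (High, Enter|Low, Out|High); Entry deterred. Incumbent net profit = 10

Work:
After Low K: Entrant enters (2 > 0)
After High K: Entrant stays out (-1 < 0)
Incumbent: Low → 9−2=7, High → 22−12=10
Incumbent chooses High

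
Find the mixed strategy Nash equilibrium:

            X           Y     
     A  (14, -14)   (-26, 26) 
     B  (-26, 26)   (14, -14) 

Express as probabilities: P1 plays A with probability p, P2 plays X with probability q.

p = 0.5, q = 0.5

Work:
Find probabilities that make opponent indifferent:
P2 chooses q to make P1 indifferent between A and B
P1 chooses p to make P2 indifferent between X and Y
Mixed NE: P1 plays (A: 0.5, B: 0.5), P2 plays (X: 0.5, Y: 0.5)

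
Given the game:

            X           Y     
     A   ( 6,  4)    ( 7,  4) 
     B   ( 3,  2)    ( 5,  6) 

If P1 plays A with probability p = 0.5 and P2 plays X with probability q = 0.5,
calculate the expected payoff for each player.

E[P1] = 5.25, E[P2] = 4.0

Work:
E[P1] = p·q·π₁(A,X) + p·(1-q)·π₁(A,Y) + (1-p)·q·π₁(B,X) + (1-p)·(1-q)·π₁(B,Y)
= 0.5·0.5·6 + 0.5·0.5·7 + 0.5·0.5·3 + 0.5·0.5·5
= 5.25

E[P2] = 4.0 (similar calculation)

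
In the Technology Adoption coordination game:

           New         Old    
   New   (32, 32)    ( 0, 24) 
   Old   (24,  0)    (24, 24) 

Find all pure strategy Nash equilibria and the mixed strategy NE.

Pure NE: (New, New) and (Old, Old); Mixed NE: p = 0.75, q = 0.75

Work:
Check pure NE:
(New, New): (32, 32) - no unilateral deviation beneficial
(Old, Old): (24, 24) - no unilateral deviation beneficial
Mixed NE: P1 plays New with p = 0.75, P2 plays New with q = 0.75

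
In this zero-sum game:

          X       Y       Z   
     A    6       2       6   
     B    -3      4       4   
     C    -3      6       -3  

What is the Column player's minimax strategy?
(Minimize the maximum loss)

Column should play X or Y or Z (all achieve the minimum), value = 6

Work:
Column player minimizes Row's maximum payoff:
Column X: max payoff to Row = 6
Column Y: max payoff to Row = 6
Column Z: max payoff to Row = 6
Minimum is 6, achieved by columns X, Y, Z (tied).
Each of X or Y or Z is a minimax strategy.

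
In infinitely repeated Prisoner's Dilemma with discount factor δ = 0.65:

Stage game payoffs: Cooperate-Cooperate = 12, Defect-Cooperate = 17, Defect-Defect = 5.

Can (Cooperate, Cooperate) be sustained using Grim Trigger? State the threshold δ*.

δ* = 0.4167; since δ = 0.65 ≥ 0.4167, cooperation can be sustained

Work:
For Grim Trigger:
Cooperate forever: 12/(1-δ)
Defect then punished: 17 + 5·δ/(1-δ)
Need: 12/(1-δ) ≥ 17 + 5·δ/(1-δ)
Solving: δ ≥ (T-R)/(T-P) = (17-12)/(17-5) = 0.4167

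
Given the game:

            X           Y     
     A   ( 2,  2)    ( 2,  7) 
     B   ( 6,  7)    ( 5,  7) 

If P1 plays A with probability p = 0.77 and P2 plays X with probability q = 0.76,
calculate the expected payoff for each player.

E[P1] = 2.8648, E[P2] = 4.074

Work:
E[P1] = p·q·π₁(A,X) + p·(1-q)·π₁(A,Y) + (1-p)·q·π₁(B,X) + (1-p)·(1-q)·π₁(B,Y)
= 0.77·0.76·2 + 0.77·0.24·2 + 0.23·0.76·6 + 0.23·0.24·5
= 2.8648

E[P2] = 4.074 (similar calculation)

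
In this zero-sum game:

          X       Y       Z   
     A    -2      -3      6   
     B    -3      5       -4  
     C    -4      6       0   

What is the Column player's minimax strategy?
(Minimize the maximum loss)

Column should play X, value = -2

Work:
Column player minimizes Row's maximum payoff:
Column X: max payoff to Row = -2
Column Y: max payoff to Row = 6
Column Z: max payoff to Row = 6
Minimum is -2, achieved by column X.
Minimax strategy: X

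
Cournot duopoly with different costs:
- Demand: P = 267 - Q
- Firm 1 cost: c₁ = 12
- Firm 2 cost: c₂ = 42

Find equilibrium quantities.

q₁* = 95.0, q₂* = 65.0

Work:
Reaction: q₁ = (267 - 12 - q₂)/2
Reaction: q₂ = (267 - 42 - q₁)/2
Solve simultaneously:
q₁* = (267 - 2×12 + 42)/3 = 95.0
q₂* = (267 - 2×42 + 12)/3 = 65.0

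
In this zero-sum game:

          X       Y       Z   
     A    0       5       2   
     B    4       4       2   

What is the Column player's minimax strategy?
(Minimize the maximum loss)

Column should play Z, value = 2

Work:
Column player minimizes Row's maximum payoff:
Column X: max payoff to Row = 4
Column Y: max payoff to Row = 5
Column Z: max payoff to Row = 2
Minimum is 2, achieved by column Z.
Minimax strategy: Z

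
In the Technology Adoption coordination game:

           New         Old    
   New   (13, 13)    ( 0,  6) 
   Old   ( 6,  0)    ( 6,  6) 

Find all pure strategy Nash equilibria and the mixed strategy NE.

Pure NE: (New, New) and (Old, Old); Mixed NE: p = 0.4615, q = 0.4615

Work:
Check pure NE:
(New, New): (13, 13) - no unilateral deviation beneficial
(Old, Old): (6, 6) - no unilateral deviation beneficial
Mixed NE: P1 plays New with p = 0.4615, P2 plays New with q = 0.4615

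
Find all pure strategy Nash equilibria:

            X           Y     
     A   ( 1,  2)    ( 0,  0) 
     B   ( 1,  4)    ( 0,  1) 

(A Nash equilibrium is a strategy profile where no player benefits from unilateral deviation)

Nash equilibrium: (A, X), (B, X)

Work:
Best responses:
  P1 vs X: payoffs [1, 1] → best response A/B (payoff 1)
  P1 vs Y: payoffs [0, 0] → best response A/B (payoff 0)
  P2 vs A: payoffs [2, 0] → best response X (payoff 2)
  P2 vs B: payoffs [4, 1] → best response X (payoff 4)
Mutual best responses: (A,X), (B,X) → Nash equilibria.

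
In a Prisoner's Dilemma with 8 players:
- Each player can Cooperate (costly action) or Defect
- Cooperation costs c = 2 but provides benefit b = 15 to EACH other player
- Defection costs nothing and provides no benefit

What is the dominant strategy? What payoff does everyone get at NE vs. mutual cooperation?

Dominant: Defect; NE payoff = 0; Coop payoff = 103

Work:
Defect dominates (saves cost c = 2, benefit to others is external)
NE: All defect → everyone gets 0
If all cooperate: each receives (7)×15 - 2 = 103
Social dilemma: 103 > 0 but NE gives 0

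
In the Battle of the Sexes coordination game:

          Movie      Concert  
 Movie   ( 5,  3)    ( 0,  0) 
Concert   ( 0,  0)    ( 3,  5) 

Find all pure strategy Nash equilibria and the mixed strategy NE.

Pure NE: (Movie, Movie) and (Concert, Concert); Mixed NE: p = 0.625, q = 0.375

Work:
Check pure NE:
(Movie, Movie): (5, 3) - no unilateral deviation beneficial
(Concert, Concert): (3, 5) - no unilateral deviation beneficial
Mixed NE: P1 plays Movie with p = 0.625, P2 plays Movie with q = 0.375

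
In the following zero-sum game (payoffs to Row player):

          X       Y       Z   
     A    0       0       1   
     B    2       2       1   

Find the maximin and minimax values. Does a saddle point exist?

Maximin = 1, Minimax = 1, Saddle: True

Work:
Row minimums: [0, 1] → maximin = 1
Column maximums: [2, 2, 1] → minimax = 1
Saddle point exists! Game value = 1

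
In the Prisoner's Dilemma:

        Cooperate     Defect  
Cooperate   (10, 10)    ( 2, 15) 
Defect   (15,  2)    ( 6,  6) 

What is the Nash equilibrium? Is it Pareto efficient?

(Defect, Defect) is NE; not Pareto efficient

Work:
Defect dominates Cooperate for both players:
If P2 cooperates: Defect (15) > Cooperate (10)
If P2 defects: Defect (6) > Cooperate (2)
NE: (Defect, Defect) with payoff (6, 6)
But (Cooperate, Cooperate) = (10, 10) Pareto dominates (6, 6)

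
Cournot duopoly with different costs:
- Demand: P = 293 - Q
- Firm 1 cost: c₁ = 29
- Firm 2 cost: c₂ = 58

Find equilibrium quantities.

q₁* = 97.67, q₂* = 68.67

Work:
Reaction: q₁ = (293 - 29 - q₂)/2
Reaction: q₂ = (293 - 58 - q₁)/2
Solve simultaneously:
q₁* = (293 - 2×29 + 58)/3 = 97.67
q₂* = (293 - 2×58 + 29)/3 = 68.67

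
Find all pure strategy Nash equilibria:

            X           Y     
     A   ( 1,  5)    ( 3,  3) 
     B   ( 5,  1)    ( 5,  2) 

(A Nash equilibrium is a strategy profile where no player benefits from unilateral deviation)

Nash equilibrium: (B, Y)

Work:
Best responses:
  P1 vs X: payoffs [1, 5] → best response B (payoff 5)
  P1 vs Y: payoffs [3, 5] → best response B (payoff 5)
  P2 vs A: payoffs [5, 3] → best response X (payoff 5)
  P2 vs B: payoffs [1, 2] → best response Y (payoff 2)
Mutual best responses: (B,Y) → Nash equilibria.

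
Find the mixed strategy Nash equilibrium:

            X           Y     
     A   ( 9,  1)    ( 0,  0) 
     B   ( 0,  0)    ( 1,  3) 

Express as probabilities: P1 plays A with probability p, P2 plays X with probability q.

p = 0.75, q = 0.1

Work:
Find probabilities that make opponent indifferent:
P2 chooses q to make P1 indifferent between A and B
P1 chooses p to make P2 indifferent between X and Y
Mixed NE: P1 plays (A: 0.75, B: 0.25), P2 plays (X: 0.1, Y: 0.9)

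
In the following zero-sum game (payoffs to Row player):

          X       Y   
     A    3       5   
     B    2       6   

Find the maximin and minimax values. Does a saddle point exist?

Maximin = 3, Minimax = 3, Saddle: True

Work:
Row minimums: [3, 2] → maximin = 3
Column maximums: [3, 6] → minimax = 3
Saddle point exists! Game value = 3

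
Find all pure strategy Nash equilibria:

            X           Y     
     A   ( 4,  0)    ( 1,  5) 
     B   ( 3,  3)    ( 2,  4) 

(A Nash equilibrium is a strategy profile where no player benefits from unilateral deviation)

Nash equilibrium: (B, Y)

Work:
Best responses:
  P1 vs X: payoffs [4, 3] → best response A (payoff 4)
  P1 vs Y: payoffs [1, 2] → best response B (payoff 2)
  P2 vs A: payoffs [0, 5] → best response Y (payoff 5)
  P2 vs B: payoffs [3, 4] → best response Y (payoff 4)
Mutual best responses: (B,Y) → Nash equilibria.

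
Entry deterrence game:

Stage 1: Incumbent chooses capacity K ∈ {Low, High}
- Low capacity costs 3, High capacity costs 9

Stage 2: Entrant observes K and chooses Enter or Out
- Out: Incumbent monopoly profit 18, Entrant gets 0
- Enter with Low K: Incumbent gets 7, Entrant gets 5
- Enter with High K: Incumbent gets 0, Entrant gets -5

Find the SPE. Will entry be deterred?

SPE: (High, Enter|Low, Out|High); Entry deterred. Incumbent net profit = 9

Work:
After Low K: Entrant enters (5 > 0)
After High K: Entrant stays out (-5 < 0)
Incumbent: Low → 7−3=4, High → 18−9=9
Incumbent chooses High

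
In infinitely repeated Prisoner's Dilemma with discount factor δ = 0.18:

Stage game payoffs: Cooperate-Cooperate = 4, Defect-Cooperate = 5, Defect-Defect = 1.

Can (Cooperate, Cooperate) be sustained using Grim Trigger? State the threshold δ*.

δ* = 0.25; since δ = 0.18 < 0.25, cooperation cannot be sustained

Work:
For Grim Trigger:
Cooperate forever: 4/(1-δ)
Defect then punished: 5 + 1·δ/(1-δ)
Need: 4/(1-δ) ≥ 5 + 1·δ/(1-δ)
Solving: δ ≥ (T-R)/(T-P) = (5-4)/(5-1) = 0.25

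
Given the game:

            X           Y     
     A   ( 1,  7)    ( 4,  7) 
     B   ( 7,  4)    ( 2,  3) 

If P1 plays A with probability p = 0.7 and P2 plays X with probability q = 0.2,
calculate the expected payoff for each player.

E[P1] = 3.28, E[P2] = 5.86

Work:
E[P1] = p·q·π₁(A,X) + p·(1-q)·π₁(A,Y) + (1-p)·q·π₁(B,X) + (1-p)·(1-q)·π₁(B,Y)
= 0.7·0.2·1 + 0.7·0.8·4 + 0.3·0.2·7 + 0.3·0.8·2
= 3.28

E[P2] = 5.86 (similar calculation)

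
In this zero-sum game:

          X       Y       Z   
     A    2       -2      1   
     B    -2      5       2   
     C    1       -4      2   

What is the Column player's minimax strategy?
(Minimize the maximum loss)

Column should play X or Z (all achieve the minimum), value = 2

Work:
Column player minimizes Row's maximum payoff:
Column X: max payoff to Row = 2
Column Y: max payoff to Row = 5
Column Z: max payoff to Row = 2
Minimum is 2, achieved by columns X, Z (tied).
Each of X or Z is a minimax strategy.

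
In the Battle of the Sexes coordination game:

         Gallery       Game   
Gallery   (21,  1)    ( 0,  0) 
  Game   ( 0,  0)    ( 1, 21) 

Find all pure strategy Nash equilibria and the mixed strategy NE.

Pure NE: (Gallery, Gallery) and (Game, Game); Mixed NE: p = 0.9545, q = 0.0455

Work:
Check pure NE:
(Gallery, Gallery): (21, 1) - no unilateral deviation beneficial
(Game, Game): (1, 21) - no unilateral deviation beneficial
Mixed NE: P1 plays Gallery with p = 0.9545, P2 plays Gallery with q = 0.0455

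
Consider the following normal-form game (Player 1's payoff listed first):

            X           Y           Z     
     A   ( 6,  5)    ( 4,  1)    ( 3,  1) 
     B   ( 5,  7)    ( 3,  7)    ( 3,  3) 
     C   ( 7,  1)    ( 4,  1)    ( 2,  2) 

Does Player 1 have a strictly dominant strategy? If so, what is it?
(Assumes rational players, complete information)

No strictly dominant strategy exists for Player 1

Work:
A strategy strictly dominates another if it gives a strictly higher payoff against every opponent action. Compare each pair of P1's strategies column-by-column:
  A vs B: [6 vs 5, 4 vs 3, 3 vs 3] → A does not strictly dominate B (column Z: 3 ≤ 3)
  A vs C: [6 vs 7, 4 vs 4, 3 vs 2] → A does not strictly dominate C (column X: 6 ≤ 7)
  B vs A: [5 vs 6, 3 vs 4, 3 vs 3] → B does not strictly dominate A (column X: 5 ≤ 6)
  B vs C: [5 vs 7, 3 vs 4, 3 vs 2] → B does not strictly dominate C (column X: 5 ≤ 7)
  C vs A: [7 vs 6, 4 vs 4, 2 vs 3] → C does not strictly dominate A (column Y: 4 ≤ 4)
  C vs B: [7 vs 5, 4 vs 3, 2 vs 3] → C does not strictly dominate B (column Z: 2 ≤ 3)
No single strategy strictly dominates all others → no strictly dominant strategy.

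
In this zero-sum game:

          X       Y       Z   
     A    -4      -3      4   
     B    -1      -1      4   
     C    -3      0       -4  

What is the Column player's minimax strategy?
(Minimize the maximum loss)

Column should play X, value = -1

Work:
Column player minimizes Row's maximum payoff:
Column X: max payoff to Row = -1
Column Y: max payoff to Row = 0
Column Z: max payoff to Row = 4
Minimum is -1, achieved by column X.
Minimax strategy: X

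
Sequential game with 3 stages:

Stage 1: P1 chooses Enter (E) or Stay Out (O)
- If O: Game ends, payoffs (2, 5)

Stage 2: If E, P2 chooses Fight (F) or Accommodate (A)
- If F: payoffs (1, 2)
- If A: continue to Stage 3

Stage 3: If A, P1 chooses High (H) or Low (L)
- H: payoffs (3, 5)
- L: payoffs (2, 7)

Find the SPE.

SPE: (E, A, H); Outcome (3, 5)

Work:
Stage 3: P1 chooses H (3 vs 2)
Stage 2: P2: F->2, A->5 (anticipating H). Choose A
Stage 1: P1: O->2, E->3 (anticipating A, H). Choose E
SPE path: E -> A -> H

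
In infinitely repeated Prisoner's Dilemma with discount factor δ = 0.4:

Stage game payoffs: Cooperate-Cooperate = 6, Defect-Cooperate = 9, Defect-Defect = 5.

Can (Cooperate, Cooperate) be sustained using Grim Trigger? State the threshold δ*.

δ* = 0.75; since δ = 0.4 < 0.75, cooperation cannot be sustained

Work:
For Grim Trigger:
Cooperate forever: 6/(1-δ)
Defect then punished: 9 + 5·δ/(1-δ)
Need: 6/(1-δ) ≥ 9 + 5·δ/(1-δ)
Solving: δ ≥ (T-R)/(T-P) = (9-6)/(9-5) = 0.75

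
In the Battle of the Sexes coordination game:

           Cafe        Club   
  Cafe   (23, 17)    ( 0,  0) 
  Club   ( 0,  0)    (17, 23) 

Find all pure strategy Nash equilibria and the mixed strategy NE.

Pure NE: (Cafe, Cafe) and (Club, Club); Mixed NE: p = 0.575, q = 0.425

Work:
Check pure NE:
(Cafe, Cafe): (23, 17) - no unilateral deviation beneficial
(Club, Club): (17, 23) - no unilateral deviation beneficial
Mixed NE: P1 plays Cafe with p = 0.575, P2 plays Cafe with q = 0.425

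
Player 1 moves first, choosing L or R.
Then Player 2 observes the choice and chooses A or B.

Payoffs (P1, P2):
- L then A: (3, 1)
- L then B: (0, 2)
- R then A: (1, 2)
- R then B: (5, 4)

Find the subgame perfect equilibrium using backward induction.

P1 plays R, P2 plays B after L and B after R; Payoff (5, 4)

Work:
Backward induction:
After L: P2 chooses B → P1 gets 0
After R: P2 chooses B → P1 gets 5
P1 chooses R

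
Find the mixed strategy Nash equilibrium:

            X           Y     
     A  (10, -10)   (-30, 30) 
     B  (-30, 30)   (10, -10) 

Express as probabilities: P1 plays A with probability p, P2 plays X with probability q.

p = 0.5, q = 0.5

Work:
Find probabilities that make opponent indifferent:
P2 chooses q to make P1 indifferent between A and B
P1 chooses p to make P2 indifferent between X and Y
Mixed NE: P1 plays (A: 0.5, B: 0.5), P2 plays (X: 0.5, Y: 0.5)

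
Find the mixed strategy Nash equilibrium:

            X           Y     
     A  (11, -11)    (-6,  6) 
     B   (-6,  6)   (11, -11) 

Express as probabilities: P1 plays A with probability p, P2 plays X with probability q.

p = 0.5, q = 0.5

Work:
Find probabilities that make opponent indifferent:
P2 chooses q to make P1 indifferent between A and B
P1 chooses p to make P2 indifferent between X and Y
Mixed NE: P1 plays (A: 0.5, B: 0.5), P2 plays (X: 0.5, Y: 0.5)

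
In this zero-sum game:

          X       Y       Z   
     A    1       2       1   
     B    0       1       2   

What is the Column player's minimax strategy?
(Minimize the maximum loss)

Column should play X, value = 1

Work:
Column player minimizes Row's maximum payoff:
Column X: max payoff to Row = 1
Column Y: max payoff to Row = 2
Column Z: max payoff to Row = 2
Minimum is 1, achieved by column X.
Minimax strategy: X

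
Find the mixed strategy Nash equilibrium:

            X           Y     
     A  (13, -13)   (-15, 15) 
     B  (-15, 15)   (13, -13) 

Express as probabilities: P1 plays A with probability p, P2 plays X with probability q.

p = 0.5, q = 0.5

Work:
Find probabilities that make opponent indifferent:
P2 chooses q to make P1 indifferent between A and B
P1 chooses p to make P2 indifferent between X and Y
Mixed NE: P1 plays (A: 0.5, B: 0.5), P2 plays (X: 0.5, Y: 0.5)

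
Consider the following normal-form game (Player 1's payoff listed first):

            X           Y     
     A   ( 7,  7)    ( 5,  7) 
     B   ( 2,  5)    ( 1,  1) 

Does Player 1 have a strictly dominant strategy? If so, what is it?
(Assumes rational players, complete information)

Yes, Player 1's strictly dominant strategy is A

Work:
A strategy strictly dominates another if it gives a strictly higher payoff against every opponent action. Compare each pair of P1's strategies column-by-column:
  A vs B: [7 vs 2, 5 vs 1] → A strictly dominates B
  B vs A: [2 vs 7, 1 vs 5] → B does not strictly dominate A (column X: 2 ≤ 7)
A strictly dominates every other strategy → strictly dominant.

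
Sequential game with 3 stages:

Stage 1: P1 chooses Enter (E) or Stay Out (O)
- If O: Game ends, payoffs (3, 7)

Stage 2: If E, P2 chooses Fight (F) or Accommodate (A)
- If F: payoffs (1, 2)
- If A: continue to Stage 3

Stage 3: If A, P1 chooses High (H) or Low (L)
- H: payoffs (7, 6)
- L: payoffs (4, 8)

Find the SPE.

SPE: (E, A, H); Outcome (7, 6)

Work:
Stage 3: P1 chooses H (7 vs 4)
Stage 2: P2: F->2, A->6 (anticipating H). Choose A
Stage 1: P1: O->3, E->7 (anticipating A, H). Choose E
SPE path: E -> A -> H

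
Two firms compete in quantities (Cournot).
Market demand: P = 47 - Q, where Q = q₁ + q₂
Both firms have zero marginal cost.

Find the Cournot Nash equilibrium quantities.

q₁* = q₂* = 15.67; P* = 15.67

Work:
Profit: π_i = P·q_i = (a - q_i - q_j)·q_i
FOC: ∂π_i/∂q_i = a - 2q_i - q_j = 0
Reaction function: q_i = (47 - q_j)/2
Symmetry: q* = 47/3 = 15.67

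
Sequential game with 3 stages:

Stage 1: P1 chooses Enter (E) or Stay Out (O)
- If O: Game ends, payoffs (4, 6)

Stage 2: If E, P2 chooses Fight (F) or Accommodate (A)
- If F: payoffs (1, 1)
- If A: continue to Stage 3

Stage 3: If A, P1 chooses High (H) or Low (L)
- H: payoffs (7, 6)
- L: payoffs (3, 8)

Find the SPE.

SPE: (E, A, H); Outcome (7, 6)

Work:
Stage 3: P1 chooses H (7 vs 3)
Stage 2: P2: F->1, A->6 (anticipating H). Choose A
Stage 1: P1: O->4, E->7 (anticipating A, H). Choose E
SPE path: E -> A -> H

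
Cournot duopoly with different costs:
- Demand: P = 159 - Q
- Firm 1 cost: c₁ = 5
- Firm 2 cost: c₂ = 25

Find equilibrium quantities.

q₁* = 58.0, q₂* = 38.0

Work:
Reaction: q₁ = (159 - 5 - q₂)/2
Reaction: q₂ = (159 - 25 - q₁)/2
Solve simultaneously:
q₁* = (159 - 2×5 + 25)/3 = 58.0
q₂* = (159 - 2×25 + 5)/3 = 38.0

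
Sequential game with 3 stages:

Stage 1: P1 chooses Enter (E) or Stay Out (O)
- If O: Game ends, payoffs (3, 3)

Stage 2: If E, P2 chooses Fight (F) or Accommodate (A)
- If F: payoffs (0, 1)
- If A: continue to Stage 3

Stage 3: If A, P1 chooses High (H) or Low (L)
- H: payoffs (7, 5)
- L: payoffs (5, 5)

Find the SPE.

SPE: (E, A, H); Outcome (7, 5)

Work:
Stage 3: P1 chooses H (7 vs 5)
Stage 2: P2: F->1, A->5 (anticipating H). Choose A
Stage 1: P1: O->3, E->7 (anticipating A, H). Choose E
SPE path: E -> A -> H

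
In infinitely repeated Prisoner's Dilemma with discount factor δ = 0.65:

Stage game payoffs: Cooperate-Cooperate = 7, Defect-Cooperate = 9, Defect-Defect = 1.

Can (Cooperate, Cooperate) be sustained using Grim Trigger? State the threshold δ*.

δ* = 0.25; since δ = 0.65 ≥ 0.25, cooperation can be sustained

Work:
For Grim Trigger:
Cooperate forever: 7/(1-δ)
Defect then punished: 9 + 1·δ/(1-δ)
Need: 7/(1-δ) ≥ 9 + 1·δ/(1-δ)
Solving: δ ≥ (T-R)/(T-P) = (9-7)/(9-1) = 0.25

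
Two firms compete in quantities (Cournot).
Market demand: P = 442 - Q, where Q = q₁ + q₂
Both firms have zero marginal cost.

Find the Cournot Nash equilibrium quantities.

q₁* = q₂* = 147.33; P* = 147.33

Work:
Profit: π_i = P·q_i = (a - q_i - q_j)·q_i
FOC: ∂π_i/∂q_i = a - 2q_i - q_j = 0
Reaction function: q_i = (442 - q_j)/2
Symmetry: q* = 442/3 = 147.33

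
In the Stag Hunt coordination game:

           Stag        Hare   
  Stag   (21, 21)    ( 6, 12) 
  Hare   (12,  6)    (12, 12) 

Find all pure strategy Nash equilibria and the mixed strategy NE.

Pure NE: (Stag, Stag) and (Hare, Hare); Mixed NE: p = 0.4, q = 0.4

Work:
Check pure NE:
(Stag, Stag): (21, 21) - no unilateral deviation beneficial
(Hare, Hare): (12, 12) - no unilateral deviation beneficial
Mixed NE: P1 plays Stag with p = 0.4, P2 plays Stag with q = 0.4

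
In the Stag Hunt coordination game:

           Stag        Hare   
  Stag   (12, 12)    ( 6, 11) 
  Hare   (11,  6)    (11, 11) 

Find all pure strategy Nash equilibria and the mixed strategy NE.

Pure NE: (Stag, Stag) and (Hare, Hare); Mixed NE: p = 0.8333, q = 0.8333

Work:
Check pure NE:
(Stag, Stag): (12, 12) - no unilateral deviation beneficial
(Hare, Hare): (11, 11) - no unilateral deviation beneficial
Mixed NE: P1 plays Stag with p = 0.8333, P2 plays Stag with q = 0.8333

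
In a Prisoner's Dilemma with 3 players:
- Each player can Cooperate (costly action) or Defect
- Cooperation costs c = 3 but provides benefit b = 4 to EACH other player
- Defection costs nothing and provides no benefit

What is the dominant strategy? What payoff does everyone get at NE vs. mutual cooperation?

Dominant: Defect; NE payoff = 0; Coop payoff = 5

Work:
Defect dominates (saves cost c = 3, benefit to others is external)
NE: All defect → everyone gets 0
If all cooperate: each receives (2)×4 - 3 = 5
Social dilemma: 5 > 0 but NE gives 0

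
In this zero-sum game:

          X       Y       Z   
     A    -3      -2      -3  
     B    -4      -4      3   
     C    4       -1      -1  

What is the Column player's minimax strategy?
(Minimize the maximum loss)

Column should play Y, value = -1

Work:
Column player minimizes Row's maximum payoff:
Column X: max payoff to Row = 4
Column Y: max payoff to Row = -1
Column Z: max payoff to Row = 3
Minimum is -1, achieved by column Y.
Minimax strategy: Y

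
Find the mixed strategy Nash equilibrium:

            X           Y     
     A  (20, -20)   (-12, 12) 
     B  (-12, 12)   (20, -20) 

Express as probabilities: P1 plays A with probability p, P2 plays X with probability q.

p = 0.5, q = 0.5

Work:
Find probabilities that make opponent indifferent:
P2 chooses q to make P1 indifferent between A and B
P1 chooses p to make P2 indifferent between X and Y
Mixed NE: P1 plays (A: 0.5, B: 0.5), P2 plays (X: 0.5, Y: 0.5)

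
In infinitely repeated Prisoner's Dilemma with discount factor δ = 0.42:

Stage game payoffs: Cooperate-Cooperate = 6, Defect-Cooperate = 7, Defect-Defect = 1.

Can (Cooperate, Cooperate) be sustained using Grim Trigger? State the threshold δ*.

δ* = 0.1667; since δ = 0.42 ≥ 0.1667, cooperation can be sustained

Work:
For Grim Trigger:
Cooperate forever: 6/(1-δ)
Defect then punished: 7 + 1·δ/(1-δ)
Need: 6/(1-δ) ≥ 7 + 1·δ/(1-δ)
Solving: δ ≥ (T-R)/(T-P) = (7-6)/(7-1) = 0.1667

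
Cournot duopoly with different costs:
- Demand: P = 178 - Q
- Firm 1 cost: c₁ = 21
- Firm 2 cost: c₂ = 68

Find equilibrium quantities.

q₁* = 68.0, q₂* = 21.0

Work:
Reaction: q₁ = (178 - 21 - q₂)/2
Reaction: q₂ = (178 - 68 - q₁)/2
Solve simultaneously:
q₁* = (178 - 2×21 + 68)/3 = 68.0
q₂* = (178 - 2×68 + 21)/3 = 21.0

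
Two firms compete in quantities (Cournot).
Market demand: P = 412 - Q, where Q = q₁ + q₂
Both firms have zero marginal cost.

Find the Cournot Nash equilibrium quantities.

q₁* = q₂* = 137.33; P* = 137.33

Work:
Profit: π_i = P·q_i = (a - q_i - q_j)·q_i
FOC: ∂π_i/∂q_i = a - 2q_i - q_j = 0
Reaction function: q_i = (412 - q_j)/2
Symmetry: q* = 412/3 = 137.33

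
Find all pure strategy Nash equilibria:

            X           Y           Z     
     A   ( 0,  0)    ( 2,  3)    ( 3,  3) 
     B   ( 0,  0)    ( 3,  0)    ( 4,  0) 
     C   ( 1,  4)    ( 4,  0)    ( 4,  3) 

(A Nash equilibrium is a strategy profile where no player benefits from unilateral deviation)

Nash equilibrium: (B, Z), (C, X)

Work:
Best responses:
  P1 vs X: payoffs [0, 0, 1] → best response C (payoff 1)
  P1 vs Y: payoffs [2, 3, 4] → best response C (payoff 4)
  P1 vs Z: payoffs [3, 4, 4] → best response B/C (payoff 4)
  P2 vs A: payoffs [0, 3, 3] → best response Y/Z (payoff 3)
  P2 vs B: payoffs [0, 0, 0] → best response X/Y/Z (payoff 0)
  P2 vs C: payoffs [4, 0, 3] → best response X (payoff 4)
Mutual best responses: (B,Z), (C,X) → Nash equilibria.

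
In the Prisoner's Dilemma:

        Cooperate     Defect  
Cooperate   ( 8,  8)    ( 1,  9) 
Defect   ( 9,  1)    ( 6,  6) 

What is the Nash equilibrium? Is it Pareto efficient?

(Defect, Defect) is NE; not Pareto efficient

Work:
Defect dominates Cooperate for both players:
If P2 cooperates: Defect (9) > Cooperate (8)
If P2 defects: Defect (6) > Cooperate (1)
NE: (Defect, Defect) with payoff (6, 6)
But (Cooperate, Cooperate) = (8, 8) Pareto dominates (6, 6)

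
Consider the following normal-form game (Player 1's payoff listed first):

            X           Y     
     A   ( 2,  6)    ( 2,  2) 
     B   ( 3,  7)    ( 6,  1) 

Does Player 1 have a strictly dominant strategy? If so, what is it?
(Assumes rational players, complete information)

Yes, Player 1's strictly dominant strategy is B

Work:
A strategy strictly dominates another if it gives a strictly higher payoff against every opponent action. Compare each pair of P1's strategies column-by-column:
  A vs B: [2 vs 3, 2 vs 6] → A does not strictly dominate B (column X: 2 ≤ 3)
  B vs A: [3 vs 2, 6 vs 2] → B strictly dominates A
B strictly dominates every other strategy → strictly dominant.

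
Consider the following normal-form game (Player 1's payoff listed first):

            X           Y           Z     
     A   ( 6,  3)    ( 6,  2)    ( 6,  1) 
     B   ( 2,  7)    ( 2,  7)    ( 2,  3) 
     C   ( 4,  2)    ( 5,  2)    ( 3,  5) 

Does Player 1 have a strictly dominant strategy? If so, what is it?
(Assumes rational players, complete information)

Yes, Player 1's strictly dominant strategy is A

Work:
A strategy strictly dominates another if it gives a strictly higher payoff against every opponent action. Compare each pair of P1's strategies column-by-column:
  A vs B: [6 vs 2, 6 vs 2, 6 vs 2] → A strictly dominates B
  A vs C: [6 vs 4, 6 vs 5, 6 vs 3] → A strictly dominates C
  B vs A: [2 vs 6, 2 vs 6, 2 vs 6] → B does not strictly dominate A (column X: 2 ≤ 6)
  B vs C: [2 vs 4, 2 vs 5, 2 vs 3] → B does not strictly dominate C (column X: 2 ≤ 4)
  C vs A: [4 vs 6, 5 vs 6, 3 vs 6] → C does not strictly dominate A (column X: 4 ≤ 6)
  C vs B: [4 vs 2, 5 vs 2, 3 vs 2] → C strictly dominates B
A strictly dominates every other strategy → strictly dominant.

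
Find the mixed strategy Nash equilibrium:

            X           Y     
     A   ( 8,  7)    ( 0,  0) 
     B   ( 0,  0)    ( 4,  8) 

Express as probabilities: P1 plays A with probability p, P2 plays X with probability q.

p = 0.5333, q = 0.3333

Work:
Find probabilities that make opponent indifferent:
P2 chooses q to make P1 indifferent between A and B
P1 chooses p to make P2 indifferent between X and Y
Mixed NE: P1 plays (A: 0.5333, B: 0.4667), P2 plays (X: 0.3333, Y: 0.6667)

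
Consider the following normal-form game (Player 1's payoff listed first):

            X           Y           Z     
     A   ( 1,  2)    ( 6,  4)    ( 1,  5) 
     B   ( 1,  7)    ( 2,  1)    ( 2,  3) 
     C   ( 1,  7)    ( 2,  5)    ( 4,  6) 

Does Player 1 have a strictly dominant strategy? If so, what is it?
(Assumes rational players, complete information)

No strictly dominant strategy exists for Player 1

Work:
A strategy strictly dominates another if it gives a strictly higher payoff against every opponent action. Compare each pair of P1's strategies column-by-column:
  A vs B: [1 vs 1, 6 vs 2, 1 vs 2] → A does not strictly dominate B (column X: 1 ≤ 1)
  A vs C: [1 vs 1, 6 vs 2, 1 vs 4] → A does not strictly dominate C (column X: 1 ≤ 1)
  B vs A: [1 vs 1, 2 vs 6, 2 vs 1] → B does not strictly dominate A (column X: 1 ≤ 1)
  B vs C: [1 vs 1, 2 vs 2, 2 vs 4] → B does not strictly dominate C (column X: 1 ≤ 1)
  C vs A: [1 vs 1, 2 vs 6, 4 vs 1] → C does not strictly dominate A (column X: 1 ≤ 1)
  C vs B: [1 vs 1, 2 vs 2, 4 vs 2] → C does not strictly dominate B (column X: 1 ≤ 1)
No single strategy strictly dominates all others → no strictly dominant strategy.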